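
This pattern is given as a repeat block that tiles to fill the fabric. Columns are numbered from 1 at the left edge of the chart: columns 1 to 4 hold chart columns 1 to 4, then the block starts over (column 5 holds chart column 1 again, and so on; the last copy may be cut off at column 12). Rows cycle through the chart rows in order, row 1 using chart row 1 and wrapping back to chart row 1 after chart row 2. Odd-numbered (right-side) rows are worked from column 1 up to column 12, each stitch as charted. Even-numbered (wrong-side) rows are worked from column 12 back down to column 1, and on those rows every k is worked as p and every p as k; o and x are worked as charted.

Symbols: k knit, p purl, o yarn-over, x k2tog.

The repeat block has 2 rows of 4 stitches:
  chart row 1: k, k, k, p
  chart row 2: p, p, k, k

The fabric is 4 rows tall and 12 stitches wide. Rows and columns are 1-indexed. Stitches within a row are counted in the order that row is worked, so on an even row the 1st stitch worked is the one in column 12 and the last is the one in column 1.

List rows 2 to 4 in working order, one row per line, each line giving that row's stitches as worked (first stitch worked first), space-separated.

Result:
p p k k p p k k p p k k
k k k p k k k p k k k p
p p k k p p k k p p k k

Derivation:
Row 2: chart row 2, WS - tiled (columns 1-12): p p k k p p k k p p k k; work from column 12 back to 1 with k<->p swapped.
Row 3: chart row 1, RS - tile across columns 1-12 and work as-is.
Row 4: chart row 2, WS - tiled (columns 1-12): p p k k p p k k p p k k; work from column 12 back to 1 with k<->p swapped.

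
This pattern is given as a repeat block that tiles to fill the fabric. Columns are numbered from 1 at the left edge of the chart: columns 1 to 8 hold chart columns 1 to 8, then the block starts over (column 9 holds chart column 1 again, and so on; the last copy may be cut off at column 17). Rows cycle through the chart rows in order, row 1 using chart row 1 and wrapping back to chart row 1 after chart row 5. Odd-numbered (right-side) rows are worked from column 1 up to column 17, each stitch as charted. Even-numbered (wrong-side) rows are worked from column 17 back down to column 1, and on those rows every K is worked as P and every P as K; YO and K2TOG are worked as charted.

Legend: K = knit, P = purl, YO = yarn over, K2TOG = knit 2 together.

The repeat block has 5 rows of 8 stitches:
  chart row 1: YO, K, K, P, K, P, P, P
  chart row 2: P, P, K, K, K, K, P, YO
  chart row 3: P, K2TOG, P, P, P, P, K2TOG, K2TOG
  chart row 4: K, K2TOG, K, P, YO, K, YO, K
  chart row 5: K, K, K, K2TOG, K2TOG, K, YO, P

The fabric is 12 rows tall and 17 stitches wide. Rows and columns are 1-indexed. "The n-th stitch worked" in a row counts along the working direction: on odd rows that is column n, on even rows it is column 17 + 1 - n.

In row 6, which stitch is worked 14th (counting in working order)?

Row 6 uses chart row ((6-1) mod 5)+1 = 1. Row 6 is even, so WS.
Chart row 1 tiled across columns 1-17: YO K K P K P P P YO K K P K P P P YO
WS: work from column 17 back to column 1 (reverse the tiled row), swapping K<->P (YO and K2TOG unchanged).
Row 6 as worked: YO K K K P K P P YO K K K P K P P YO
The 14th stitch worked is K.

Stitch:
K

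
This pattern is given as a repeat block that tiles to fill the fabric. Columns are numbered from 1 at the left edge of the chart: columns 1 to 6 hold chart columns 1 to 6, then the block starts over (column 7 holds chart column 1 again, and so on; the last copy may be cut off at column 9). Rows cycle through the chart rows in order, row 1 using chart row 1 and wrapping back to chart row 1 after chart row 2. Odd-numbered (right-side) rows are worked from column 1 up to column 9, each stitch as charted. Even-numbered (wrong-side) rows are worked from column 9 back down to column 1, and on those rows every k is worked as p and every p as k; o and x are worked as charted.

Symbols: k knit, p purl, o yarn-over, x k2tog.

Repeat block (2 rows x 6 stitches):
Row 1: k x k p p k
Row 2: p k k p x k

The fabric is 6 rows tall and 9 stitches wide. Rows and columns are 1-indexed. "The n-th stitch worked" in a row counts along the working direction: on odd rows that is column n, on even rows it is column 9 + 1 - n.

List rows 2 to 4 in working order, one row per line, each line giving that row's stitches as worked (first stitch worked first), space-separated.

Row 2: chart row 2, WS - tiled (columns 1-9): p k k p x k p k k; work from column 9 back to 1 with k<->p swapped.
Row 3: chart row 1, RS - tile across columns 1-9 and work as-is.
Row 4: chart row 2, WS - tiled (columns 1-9): p k k p x k p k k; work from column 9 back to 1 with k<->p swapped.

Result:
p p k p x k p p k
k x k p p k k x k
p p k p x k p p k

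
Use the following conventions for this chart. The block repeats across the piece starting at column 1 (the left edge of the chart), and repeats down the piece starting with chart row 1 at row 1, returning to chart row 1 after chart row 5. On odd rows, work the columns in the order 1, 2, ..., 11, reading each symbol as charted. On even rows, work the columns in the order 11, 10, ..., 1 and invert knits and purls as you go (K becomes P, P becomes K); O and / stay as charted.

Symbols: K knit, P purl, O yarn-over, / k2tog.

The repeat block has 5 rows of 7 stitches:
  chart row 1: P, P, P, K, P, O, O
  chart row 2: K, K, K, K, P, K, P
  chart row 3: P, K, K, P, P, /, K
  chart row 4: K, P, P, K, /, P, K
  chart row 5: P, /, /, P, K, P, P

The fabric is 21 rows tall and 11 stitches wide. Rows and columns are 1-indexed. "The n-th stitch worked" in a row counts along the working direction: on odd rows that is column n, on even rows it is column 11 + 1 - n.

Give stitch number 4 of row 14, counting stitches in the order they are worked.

Row 14 uses chart row ((14-1) mod 5)+1 = 4. Row 14 is even, so WS.
Chart row 4 tiled across columns 1-11: K P P K / P K K P P K
WS: work from column 11 back to column 1 (reverse the tiled row), swapping K<->P (O and / unchanged).
Row 14 as worked: P K K P P K / P K K P
Counting 4 along the worked row gives P.

Result:
P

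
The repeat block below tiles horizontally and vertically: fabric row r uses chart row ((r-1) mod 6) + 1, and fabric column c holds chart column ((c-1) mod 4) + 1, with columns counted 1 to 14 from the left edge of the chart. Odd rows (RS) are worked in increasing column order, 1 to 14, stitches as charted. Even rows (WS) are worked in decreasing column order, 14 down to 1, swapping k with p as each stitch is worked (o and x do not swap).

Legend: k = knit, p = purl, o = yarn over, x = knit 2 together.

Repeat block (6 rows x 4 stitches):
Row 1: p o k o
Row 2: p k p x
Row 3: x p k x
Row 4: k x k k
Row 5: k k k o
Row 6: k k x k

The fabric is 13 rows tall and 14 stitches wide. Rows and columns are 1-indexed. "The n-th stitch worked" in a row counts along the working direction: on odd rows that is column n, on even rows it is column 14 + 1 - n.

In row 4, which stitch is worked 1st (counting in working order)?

Row 4 uses chart row ((4-1) mod 6)+1 = 4. Row 4 is even, so WS.
Chart row 4 tiled across columns 1-14: k x k k k x k k k x k k k x
Wrong side: read the tiled row from column 14 down to 1 and exchange k with p (leave o, x).
Row 4 as worked: x p p p x p p p x p p p x p
Counting 1 along the worked row gives x.

Result:
x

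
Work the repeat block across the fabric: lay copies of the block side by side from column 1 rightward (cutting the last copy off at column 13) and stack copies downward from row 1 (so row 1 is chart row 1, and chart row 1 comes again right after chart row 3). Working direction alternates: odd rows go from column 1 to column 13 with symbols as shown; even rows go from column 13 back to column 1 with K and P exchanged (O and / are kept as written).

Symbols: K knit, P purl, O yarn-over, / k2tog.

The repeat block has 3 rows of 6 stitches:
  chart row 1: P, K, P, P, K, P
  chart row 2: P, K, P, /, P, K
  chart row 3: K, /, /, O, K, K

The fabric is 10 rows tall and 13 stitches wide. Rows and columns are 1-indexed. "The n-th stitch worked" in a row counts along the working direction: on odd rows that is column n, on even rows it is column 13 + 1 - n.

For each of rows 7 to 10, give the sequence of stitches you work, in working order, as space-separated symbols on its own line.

Row 7: chart row 1, RS - tile across columns 1-13 and work as-is.
Row 8: chart row 2, WS - tiled (columns 1-13): P K P / P K P K P / P K P; work from column 13 back to 1 with K<->P swapped.
Row 9: chart row 3, RS - tile across columns 1-13 and work as-is.
Row 10: chart row 1, WS - tiled (columns 1-13): P K P P K P P K P P K P P; work from column 13 back to 1 with K<->P swapped.

== ROWS AS WORKED ==
P K P P K P P K P P K P P
K P K / K P K P K / K P K
K / / O K K K / / O K K K
K K P K K P K K P K K P K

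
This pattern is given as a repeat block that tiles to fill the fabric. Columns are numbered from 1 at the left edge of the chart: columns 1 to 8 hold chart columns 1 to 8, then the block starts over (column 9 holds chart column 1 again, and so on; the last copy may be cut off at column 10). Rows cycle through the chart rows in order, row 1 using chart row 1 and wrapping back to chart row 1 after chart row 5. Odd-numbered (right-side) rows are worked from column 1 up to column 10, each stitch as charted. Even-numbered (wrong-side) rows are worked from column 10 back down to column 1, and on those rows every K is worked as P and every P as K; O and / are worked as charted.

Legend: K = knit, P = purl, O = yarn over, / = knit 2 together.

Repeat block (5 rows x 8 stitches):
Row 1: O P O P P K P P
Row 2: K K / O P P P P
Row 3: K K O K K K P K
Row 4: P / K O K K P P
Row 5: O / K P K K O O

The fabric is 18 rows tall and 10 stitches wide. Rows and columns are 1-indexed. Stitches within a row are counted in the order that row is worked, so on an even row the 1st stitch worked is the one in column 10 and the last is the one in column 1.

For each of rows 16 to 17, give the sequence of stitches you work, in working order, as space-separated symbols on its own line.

Row 16: chart row 1, WS - tiled (columns 1-10): O P O P P K P P O P; work from column 10 back to 1 with K<->P swapped.
Row 17: chart row 2, RS - tile across columns 1-10 and work as-is.

Rows as worked:
K O K K P K K O K O
K K / O P P P P K K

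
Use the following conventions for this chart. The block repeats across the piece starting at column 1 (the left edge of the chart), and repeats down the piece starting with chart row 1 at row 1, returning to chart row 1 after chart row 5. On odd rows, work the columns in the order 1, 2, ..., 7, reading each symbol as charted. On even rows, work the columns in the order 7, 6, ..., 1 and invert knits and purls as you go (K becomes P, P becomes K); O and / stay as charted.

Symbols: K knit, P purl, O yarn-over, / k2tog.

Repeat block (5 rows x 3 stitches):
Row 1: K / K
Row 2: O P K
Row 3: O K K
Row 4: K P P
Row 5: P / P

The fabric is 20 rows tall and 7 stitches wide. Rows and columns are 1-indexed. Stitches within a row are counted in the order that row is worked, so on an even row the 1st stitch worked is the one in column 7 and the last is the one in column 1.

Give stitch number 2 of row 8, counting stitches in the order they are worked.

Stitch:
P

Derivation:
Row 8: (8-1) mod 5 = 2, so use chart row 3. Even row -> WS.
Chart row 3 tiled across columns 1-7: O K K O K K O
WS: work from column 7 back to column 1 (reverse the tiled row), swapping K<->P (O and / unchanged).
Row 8 as worked: O P P O P P O
Stitch 2 in working order -> P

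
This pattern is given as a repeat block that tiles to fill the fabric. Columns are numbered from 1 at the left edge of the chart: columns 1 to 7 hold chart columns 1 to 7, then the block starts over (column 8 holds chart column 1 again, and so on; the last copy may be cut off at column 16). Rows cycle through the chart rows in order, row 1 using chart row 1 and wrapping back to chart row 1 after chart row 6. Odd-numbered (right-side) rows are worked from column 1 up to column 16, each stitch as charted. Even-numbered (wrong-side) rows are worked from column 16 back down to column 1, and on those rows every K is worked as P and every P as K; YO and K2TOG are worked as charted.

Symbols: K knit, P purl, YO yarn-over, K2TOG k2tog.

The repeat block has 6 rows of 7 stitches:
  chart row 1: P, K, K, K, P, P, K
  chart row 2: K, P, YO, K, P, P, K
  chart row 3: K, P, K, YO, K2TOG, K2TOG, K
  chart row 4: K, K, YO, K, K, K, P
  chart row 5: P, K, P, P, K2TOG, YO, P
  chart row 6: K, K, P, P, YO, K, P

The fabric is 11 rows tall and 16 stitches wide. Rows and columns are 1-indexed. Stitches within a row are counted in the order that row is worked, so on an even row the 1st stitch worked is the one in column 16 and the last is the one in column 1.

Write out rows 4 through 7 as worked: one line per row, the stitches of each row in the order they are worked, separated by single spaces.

Row 4: chart row 4, WS - tiled (columns 1-16): K K YO K K K P K K YO K K K P K K; work from column 16 back to 1 with K<->P swapped.
Row 5: chart row 5, RS - tile across columns 1-16 and work as-is.
Row 6: chart row 6, WS - tiled (columns 1-16): K K P P YO K P K K P P YO K P K K; work from column 16 back to 1 with K<->P swapped.
Row 7: chart row 1, RS - tile across columns 1-16 and work as-is.

== ROWS AS WORKED ==
P P K P P P YO P P K P P P YO P P
P K P P K2TOG YO P P K P P K2TOG YO P P K
P P K P YO K K P P K P YO K K P P
P K K K P P K P K K K P P K P K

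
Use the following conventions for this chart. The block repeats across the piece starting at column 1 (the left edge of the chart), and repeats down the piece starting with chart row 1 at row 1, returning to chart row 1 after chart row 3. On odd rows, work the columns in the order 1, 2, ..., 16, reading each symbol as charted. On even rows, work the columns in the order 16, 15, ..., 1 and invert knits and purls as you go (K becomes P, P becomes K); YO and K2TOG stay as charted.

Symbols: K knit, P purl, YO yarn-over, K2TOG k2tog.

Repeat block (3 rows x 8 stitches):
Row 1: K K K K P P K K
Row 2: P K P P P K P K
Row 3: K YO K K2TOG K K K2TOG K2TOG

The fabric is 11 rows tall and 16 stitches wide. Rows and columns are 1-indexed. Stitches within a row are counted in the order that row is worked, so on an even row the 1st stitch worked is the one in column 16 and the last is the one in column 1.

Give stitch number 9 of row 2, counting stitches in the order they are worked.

Stitch:
P

Derivation:
Row 2 uses chart row ((2-1) mod 3)+1 = 2. Row 2 is even, so WS.
Chart row 2 tiled across columns 1-16: P K P P P K P K P K P P P K P K
WS: work from column 16 back to column 1 (reverse the tiled row), swapping K<->P (YO and K2TOG unchanged).
Row 2 as worked: P K P K K K P K P K P K K K P K
The 9th stitch worked is P.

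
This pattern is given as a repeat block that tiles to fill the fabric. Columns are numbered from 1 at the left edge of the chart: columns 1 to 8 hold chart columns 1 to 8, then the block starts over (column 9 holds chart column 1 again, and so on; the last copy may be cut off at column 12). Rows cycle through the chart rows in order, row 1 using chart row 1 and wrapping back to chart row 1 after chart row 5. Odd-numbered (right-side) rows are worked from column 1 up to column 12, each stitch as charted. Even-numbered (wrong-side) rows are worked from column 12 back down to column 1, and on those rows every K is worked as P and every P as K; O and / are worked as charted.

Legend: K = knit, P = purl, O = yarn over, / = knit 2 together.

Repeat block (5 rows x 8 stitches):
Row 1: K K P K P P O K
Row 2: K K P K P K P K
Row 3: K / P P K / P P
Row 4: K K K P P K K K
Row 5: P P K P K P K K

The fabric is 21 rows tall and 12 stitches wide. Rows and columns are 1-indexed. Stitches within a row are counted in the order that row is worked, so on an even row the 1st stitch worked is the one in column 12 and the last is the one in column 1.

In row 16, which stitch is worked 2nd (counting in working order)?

== STITCH ==
K

Derivation:
Row 16 uses chart row ((16-1) mod 5)+1 = 1. Row 16 is even, so WS.
Chart row 1 tiled across columns 1-12: K K P K P P O K K K P K
WS row: flip the tiled sequence (start at column 12) and apply K<->P; O and / stay.
Row 16 as worked: P K P P P O K K P K P P
Counting 2 along the worked row gives K.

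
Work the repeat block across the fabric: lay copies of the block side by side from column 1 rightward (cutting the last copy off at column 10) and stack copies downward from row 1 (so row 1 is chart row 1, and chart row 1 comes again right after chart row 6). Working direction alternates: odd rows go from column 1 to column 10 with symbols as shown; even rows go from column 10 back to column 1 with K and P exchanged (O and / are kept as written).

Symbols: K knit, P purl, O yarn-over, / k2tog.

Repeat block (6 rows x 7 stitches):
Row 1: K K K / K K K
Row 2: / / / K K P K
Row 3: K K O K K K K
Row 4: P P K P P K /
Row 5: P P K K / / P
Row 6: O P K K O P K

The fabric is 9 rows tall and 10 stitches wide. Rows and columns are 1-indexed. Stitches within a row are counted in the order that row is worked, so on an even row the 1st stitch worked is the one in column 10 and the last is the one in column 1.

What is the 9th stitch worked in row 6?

Stitch:
K

Derivation:
Row 6 uses chart row ((6-1) mod 6)+1 = 6. Row 6 is even, so WS.
Chart row 6 tiled across columns 1-10: O P K K O P K O P K
WS row: flip the tiled sequence (start at column 10) and apply K<->P; O and / stay.
Row 6 as worked: P K O P K O P P K O
Stitch 9 in working order -> K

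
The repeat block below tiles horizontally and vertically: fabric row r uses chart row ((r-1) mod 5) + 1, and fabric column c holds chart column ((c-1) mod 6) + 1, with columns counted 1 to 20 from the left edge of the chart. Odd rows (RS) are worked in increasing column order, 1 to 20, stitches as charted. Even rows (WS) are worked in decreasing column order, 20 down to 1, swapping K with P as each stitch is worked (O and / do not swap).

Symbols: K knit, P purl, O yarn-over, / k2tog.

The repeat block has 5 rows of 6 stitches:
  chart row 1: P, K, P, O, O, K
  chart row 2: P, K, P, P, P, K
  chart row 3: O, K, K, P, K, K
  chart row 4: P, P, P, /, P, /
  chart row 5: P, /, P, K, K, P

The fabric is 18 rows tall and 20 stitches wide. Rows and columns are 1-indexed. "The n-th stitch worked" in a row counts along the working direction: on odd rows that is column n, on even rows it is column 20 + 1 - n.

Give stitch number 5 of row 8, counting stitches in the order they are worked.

Stitch:
K

Derivation:
Row 8 uses chart row ((8-1) mod 5)+1 = 3. Row 8 is even, so WS.
Chart row 3 tiled across columns 1-20: O K K P K K O K K P K K O K K P K K O K
WS row: flip the tiled sequence (start at column 20) and apply K<->P; O and / stay.
Row 8 as worked: P O P P K P P O P P K P P O P P K P P O
Counting 5 along the worked row gives K.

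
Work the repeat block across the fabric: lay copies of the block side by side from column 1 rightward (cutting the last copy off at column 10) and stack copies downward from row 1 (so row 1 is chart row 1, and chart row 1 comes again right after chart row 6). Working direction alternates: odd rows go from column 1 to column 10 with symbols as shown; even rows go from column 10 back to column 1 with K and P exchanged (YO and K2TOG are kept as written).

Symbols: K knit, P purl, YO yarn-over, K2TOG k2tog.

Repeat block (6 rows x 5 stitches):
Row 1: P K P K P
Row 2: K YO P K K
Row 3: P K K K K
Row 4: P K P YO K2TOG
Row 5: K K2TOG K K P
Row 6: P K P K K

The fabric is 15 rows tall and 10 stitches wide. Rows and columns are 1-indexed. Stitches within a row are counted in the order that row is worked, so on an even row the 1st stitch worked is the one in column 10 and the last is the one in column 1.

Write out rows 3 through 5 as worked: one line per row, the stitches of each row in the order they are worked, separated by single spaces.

== ROWS AS WORKED ==
P K K K K P K K K K
K2TOG YO K P K K2TOG YO K P K
K K2TOG K K P K K2TOG K K P

Derivation:
Row 3: chart row 3, RS - tile across columns 1-10 and work as-is.
Row 4: chart row 4, WS - tiled (columns 1-10): P K P YO K2TOG P K P YO K2TOG; work from column 10 back to 1 with K<->P swapped.
Row 5: chart row 5, RS - tile across columns 1-10 and work as-is.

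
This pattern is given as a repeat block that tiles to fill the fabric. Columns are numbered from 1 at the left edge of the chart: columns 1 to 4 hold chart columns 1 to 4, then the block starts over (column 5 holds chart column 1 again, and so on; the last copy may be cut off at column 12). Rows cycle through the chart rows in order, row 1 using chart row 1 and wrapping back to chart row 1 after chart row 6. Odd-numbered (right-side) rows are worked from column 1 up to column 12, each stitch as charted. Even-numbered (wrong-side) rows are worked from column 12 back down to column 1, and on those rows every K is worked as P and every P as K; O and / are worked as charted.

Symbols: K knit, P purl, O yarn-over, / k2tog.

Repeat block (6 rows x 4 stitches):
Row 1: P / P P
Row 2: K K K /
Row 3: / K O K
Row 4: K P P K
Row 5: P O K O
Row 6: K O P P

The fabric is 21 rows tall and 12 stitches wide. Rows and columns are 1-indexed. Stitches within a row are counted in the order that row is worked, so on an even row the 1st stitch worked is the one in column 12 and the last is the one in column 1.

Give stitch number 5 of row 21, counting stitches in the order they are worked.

Result:
/

Derivation:
Row 21: (21-1) mod 6 = 2, so use chart row 3. Odd row -> RS.
Chart row 3 tiled across columns 1-12: / K O K / K O K / K O K
RS: work column 1 to column 12, symbols as charted — the tiled row is the row as worked.
The 5th stitch worked is /.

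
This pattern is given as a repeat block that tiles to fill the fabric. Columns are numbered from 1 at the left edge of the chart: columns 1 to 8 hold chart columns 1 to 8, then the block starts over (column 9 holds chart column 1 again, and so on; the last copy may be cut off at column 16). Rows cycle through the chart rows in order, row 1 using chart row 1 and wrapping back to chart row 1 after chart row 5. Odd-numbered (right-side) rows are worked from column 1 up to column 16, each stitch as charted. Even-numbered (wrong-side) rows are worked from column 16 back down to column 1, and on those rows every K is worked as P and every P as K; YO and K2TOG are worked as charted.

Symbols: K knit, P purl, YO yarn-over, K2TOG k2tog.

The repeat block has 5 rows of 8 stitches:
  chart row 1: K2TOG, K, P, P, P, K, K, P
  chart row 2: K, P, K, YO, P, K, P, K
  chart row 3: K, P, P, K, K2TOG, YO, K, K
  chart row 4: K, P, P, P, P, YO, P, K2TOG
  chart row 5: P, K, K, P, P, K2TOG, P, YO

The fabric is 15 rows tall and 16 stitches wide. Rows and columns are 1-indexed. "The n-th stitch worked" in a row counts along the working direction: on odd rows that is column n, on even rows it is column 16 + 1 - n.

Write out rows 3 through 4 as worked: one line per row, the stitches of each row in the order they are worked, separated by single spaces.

Result:
K P P K K2TOG YO K K K P P K K2TOG YO K K
K2TOG K YO K K K K P K2TOG K YO K K K K P

Derivation:
Row 3: chart row 3, RS - tile across columns 1-16 and work as-is.
Row 4: chart row 4, WS - tiled (columns 1-16): K P P P P YO P K2TOG K P P P P YO P K2TOG; work from column 16 back to 1 with K<->P swapped.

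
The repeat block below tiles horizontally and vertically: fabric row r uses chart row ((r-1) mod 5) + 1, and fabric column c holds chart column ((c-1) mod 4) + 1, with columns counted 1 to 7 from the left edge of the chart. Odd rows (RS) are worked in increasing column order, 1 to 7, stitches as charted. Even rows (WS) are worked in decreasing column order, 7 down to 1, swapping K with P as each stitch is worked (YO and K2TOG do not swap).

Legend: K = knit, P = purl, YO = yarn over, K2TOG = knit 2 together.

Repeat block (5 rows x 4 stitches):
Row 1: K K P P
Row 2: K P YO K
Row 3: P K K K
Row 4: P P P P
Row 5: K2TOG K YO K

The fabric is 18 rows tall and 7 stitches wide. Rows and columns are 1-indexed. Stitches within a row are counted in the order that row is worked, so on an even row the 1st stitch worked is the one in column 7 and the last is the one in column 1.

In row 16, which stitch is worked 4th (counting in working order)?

== STITCH ==
K

Derivation:
Row 16: (16-1) mod 5 = 0, so use chart row 1. Even row -> WS.
Chart row 1 tiled across columns 1-7: K K P P K K P
WS: work from column 7 back to column 1 (reverse the tiled row), swapping K<->P (YO and K2TOG unchanged).
Row 16 as worked: K P P K K P P
Stitch 4 in working order -> K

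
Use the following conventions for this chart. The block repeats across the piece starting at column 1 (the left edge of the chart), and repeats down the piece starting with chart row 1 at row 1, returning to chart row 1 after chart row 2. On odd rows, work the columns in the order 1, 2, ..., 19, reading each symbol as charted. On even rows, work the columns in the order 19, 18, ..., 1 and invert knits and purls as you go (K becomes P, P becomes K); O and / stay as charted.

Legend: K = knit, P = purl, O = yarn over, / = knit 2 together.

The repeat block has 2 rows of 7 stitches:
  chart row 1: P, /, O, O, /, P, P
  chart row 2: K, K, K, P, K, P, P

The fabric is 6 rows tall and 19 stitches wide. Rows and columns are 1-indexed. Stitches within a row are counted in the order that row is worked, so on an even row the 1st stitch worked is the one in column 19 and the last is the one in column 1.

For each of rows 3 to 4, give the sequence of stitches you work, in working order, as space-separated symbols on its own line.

Result:
P / O O / P P P / O O / P P P / O O /
P K P P P K K P K P P P K K P K P P P

Derivation:
Row 3: chart row 1, RS - tile across columns 1-19 and work as-is.
Row 4: chart row 2, WS - tiled (columns 1-19): K K K P K P P K K K P K P P K K K P K; work from column 19 back to 1 with K<->P swapped.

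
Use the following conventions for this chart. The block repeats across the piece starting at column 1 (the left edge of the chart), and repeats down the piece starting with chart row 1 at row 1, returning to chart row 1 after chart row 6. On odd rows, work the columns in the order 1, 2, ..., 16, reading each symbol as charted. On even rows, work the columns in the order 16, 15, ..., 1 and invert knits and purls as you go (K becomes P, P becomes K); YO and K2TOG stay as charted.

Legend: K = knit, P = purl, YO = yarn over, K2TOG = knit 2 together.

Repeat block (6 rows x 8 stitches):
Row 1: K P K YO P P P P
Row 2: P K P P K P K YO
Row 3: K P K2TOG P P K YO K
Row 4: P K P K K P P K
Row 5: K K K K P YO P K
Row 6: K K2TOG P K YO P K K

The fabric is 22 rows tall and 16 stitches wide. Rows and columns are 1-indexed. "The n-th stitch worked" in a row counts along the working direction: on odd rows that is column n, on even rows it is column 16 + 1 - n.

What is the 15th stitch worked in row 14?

Row 14 uses chart row ((14-1) mod 6)+1 = 2. Row 14 is even, so WS.
Chart row 2 tiled across columns 1-16: P K P P K P K YO P K P P K P K YO
Wrong side: read the tiled row from column 16 down to 1 and exchange K with P (leave YO, K2TOG).
Row 14 as worked: YO P K P K K P K YO P K P K K P K
Counting 15 along the worked row gives P.

Result:
P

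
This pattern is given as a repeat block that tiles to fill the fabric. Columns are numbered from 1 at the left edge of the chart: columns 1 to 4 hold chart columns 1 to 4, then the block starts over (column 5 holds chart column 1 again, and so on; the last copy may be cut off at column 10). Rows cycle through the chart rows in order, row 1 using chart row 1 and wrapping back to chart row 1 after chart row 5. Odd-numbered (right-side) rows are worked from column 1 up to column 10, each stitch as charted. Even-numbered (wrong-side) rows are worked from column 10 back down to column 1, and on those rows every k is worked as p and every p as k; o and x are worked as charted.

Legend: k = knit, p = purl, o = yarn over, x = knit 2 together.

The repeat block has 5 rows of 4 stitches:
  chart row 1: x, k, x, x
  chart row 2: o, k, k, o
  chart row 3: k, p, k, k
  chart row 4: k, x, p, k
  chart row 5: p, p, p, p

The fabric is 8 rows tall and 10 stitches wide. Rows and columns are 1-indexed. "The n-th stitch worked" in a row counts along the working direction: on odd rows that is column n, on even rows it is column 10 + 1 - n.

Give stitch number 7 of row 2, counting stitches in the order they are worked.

Row 2: (2-1) mod 5 = 1, so use chart row 2. Even row -> WS.
Chart row 2 tiled across columns 1-10: o k k o o k k o o k
WS: work from column 10 back to column 1 (reverse the tiled row), swapping k<->p (o and x unchanged).
Row 2 as worked: p o o p p o o p p o
Stitch 7 in working order -> o

== STITCH ==
o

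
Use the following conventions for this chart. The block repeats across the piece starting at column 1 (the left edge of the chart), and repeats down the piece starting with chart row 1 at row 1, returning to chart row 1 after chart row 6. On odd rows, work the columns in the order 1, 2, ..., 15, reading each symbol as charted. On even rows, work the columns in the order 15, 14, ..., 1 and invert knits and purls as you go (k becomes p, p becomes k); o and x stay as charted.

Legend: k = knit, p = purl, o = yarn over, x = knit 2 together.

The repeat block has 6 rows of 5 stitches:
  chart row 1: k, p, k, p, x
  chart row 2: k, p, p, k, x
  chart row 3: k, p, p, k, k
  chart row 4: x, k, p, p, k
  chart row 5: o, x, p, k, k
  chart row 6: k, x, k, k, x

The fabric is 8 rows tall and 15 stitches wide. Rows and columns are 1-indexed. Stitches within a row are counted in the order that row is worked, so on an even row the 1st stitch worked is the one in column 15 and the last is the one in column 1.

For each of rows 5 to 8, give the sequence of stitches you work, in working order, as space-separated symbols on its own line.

Row 5: chart row 5, RS - tile across columns 1-15 and work as-is.
Row 6: chart row 6, WS - tiled (columns 1-15): k x k k x k x k k x k x k k x; work from column 15 back to 1 with k<->p swapped.
Row 7: chart row 1, RS - tile across columns 1-15 and work as-is.
Row 8: chart row 2, WS - tiled (columns 1-15): k p p k x k p p k x k p p k x; work from column 15 back to 1 with k<->p swapped.

Result:
o x p k k o x p k k o x p k k
x p p x p x p p x p x p p x p
k p k p x k p k p x k p k p x
x p k k p x p k k p x p k k p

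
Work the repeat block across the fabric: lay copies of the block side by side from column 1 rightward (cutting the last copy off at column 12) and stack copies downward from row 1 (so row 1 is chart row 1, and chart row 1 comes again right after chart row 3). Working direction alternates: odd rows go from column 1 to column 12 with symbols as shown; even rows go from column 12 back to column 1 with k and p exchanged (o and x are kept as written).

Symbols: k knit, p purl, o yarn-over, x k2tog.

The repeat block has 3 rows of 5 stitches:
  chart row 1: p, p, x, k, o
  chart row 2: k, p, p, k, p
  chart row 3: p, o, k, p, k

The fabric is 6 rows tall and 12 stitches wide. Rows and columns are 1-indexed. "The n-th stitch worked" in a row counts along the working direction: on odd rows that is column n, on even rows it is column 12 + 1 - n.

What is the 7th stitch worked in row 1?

Result:
p

Derivation:
Row 1 uses chart row ((1-1) mod 3)+1 = 1. Row 1 is odd, so RS.
Chart row 1 tiled across columns 1-12: p p x k o p p x k o p p
RS: work column 1 to column 12, symbols as charted — the tiled row is the row as worked.
The 7th stitch worked is p.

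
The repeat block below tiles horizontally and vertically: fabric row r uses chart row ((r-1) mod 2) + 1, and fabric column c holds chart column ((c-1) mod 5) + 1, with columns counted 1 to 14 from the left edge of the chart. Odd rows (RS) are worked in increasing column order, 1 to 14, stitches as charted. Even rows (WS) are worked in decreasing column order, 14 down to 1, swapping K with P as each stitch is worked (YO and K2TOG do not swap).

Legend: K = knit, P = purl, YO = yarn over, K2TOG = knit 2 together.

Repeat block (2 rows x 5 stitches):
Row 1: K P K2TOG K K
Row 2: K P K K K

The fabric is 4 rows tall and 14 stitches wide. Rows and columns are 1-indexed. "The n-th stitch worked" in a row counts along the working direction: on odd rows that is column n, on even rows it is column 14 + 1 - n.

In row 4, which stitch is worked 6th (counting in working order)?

Row 4 uses chart row ((4-1) mod 2)+1 = 2. Row 4 is even, so WS.
Chart row 2 tiled across columns 1-14: K P K K K K P K K K K P K K
WS row: flip the tiled sequence (start at column 14) and apply K<->P; YO and K2TOG stay.
Row 4 as worked: P P K P P P P K P P P P K P
The 6th stitch worked is P.

Result:
P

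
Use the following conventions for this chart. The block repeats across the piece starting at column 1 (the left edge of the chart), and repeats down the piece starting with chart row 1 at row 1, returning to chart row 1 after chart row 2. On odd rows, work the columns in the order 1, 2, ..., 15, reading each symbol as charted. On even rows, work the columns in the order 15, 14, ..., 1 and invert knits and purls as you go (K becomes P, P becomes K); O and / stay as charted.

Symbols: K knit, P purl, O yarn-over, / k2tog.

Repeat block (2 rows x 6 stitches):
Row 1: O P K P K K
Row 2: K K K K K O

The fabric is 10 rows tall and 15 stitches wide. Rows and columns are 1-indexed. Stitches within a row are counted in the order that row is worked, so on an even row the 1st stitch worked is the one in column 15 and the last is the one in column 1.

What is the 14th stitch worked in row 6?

Row 6: (6-1) mod 2 = 1, so use chart row 2. Even row -> WS.
Chart row 2 tiled across columns 1-15: K K K K K O K K K K K O K K K
Wrong side: read the tiled row from column 15 down to 1 and exchange K with P (leave O, /).
Row 6 as worked: P P P O P P P P P O P P P P P
The 14th stitch worked is P.

== STITCH ==
P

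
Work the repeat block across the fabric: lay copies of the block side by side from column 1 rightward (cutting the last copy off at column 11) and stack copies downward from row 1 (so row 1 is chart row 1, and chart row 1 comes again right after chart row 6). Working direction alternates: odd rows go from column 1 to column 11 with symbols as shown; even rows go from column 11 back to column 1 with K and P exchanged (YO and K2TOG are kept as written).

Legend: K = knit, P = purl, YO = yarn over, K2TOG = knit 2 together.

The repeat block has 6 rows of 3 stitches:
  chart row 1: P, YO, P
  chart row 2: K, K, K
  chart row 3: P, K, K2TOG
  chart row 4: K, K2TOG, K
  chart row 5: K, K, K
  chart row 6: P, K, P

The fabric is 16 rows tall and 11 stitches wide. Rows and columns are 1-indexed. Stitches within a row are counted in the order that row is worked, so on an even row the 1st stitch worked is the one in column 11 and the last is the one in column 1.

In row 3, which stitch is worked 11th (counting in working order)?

== STITCH ==
K

Derivation:
Row 3: (3-1) mod 6 = 2, so use chart row 3. Odd row -> RS.
Chart row 3 tiled across columns 1-11: P K K2TOG P K K2TOG P K K2TOG P K
RS row: no reversal, no swap; stitch n worked = column n.
Counting 11 along the worked row gives K.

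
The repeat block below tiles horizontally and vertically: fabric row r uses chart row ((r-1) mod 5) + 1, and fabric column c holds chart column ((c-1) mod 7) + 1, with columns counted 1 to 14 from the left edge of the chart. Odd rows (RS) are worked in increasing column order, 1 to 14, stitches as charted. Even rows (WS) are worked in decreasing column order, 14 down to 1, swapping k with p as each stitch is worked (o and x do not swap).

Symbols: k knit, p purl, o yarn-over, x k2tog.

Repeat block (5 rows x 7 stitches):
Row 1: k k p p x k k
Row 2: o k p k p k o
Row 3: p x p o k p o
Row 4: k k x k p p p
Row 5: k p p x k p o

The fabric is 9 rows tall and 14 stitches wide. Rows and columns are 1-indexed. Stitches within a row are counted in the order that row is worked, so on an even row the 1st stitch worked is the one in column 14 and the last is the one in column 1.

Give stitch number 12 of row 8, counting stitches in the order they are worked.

Result:
k

Derivation:
Row 8: (8-1) mod 5 = 2, so use chart row 3. Even row -> WS.
Chart row 3 tiled across columns 1-14: p x p o k p o p x p o k p o
WS: work from column 14 back to column 1 (reverse the tiled row), swapping k<->p (o and x unchanged).
Row 8 as worked: o k p o k x k o k p o k x k
Counting 12 along the worked row gives k.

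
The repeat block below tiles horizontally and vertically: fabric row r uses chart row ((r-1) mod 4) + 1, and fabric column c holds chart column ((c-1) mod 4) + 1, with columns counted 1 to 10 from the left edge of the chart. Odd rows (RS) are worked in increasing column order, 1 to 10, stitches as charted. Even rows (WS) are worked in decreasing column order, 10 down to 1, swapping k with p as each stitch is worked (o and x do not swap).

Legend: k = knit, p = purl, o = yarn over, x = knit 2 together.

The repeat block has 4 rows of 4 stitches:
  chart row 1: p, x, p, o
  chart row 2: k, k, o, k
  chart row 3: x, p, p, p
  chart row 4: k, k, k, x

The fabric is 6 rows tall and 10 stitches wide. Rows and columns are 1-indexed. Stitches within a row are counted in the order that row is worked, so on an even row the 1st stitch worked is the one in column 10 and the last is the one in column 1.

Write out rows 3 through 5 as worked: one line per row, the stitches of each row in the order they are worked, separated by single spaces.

== ROWS AS WORKED ==
x p p p x p p p x p
p p x p p p x p p p
p x p o p x p o p x

Derivation:
Row 3: chart row 3, RS - tile across columns 1-10 and work as-is.
Row 4: chart row 4, WS - tiled (columns 1-10): k k k x k k k x k k; work from column 10 back to 1 with k<->p swapped.
Row 5: chart row 1, RS - tile across columns 1-10 and work as-is.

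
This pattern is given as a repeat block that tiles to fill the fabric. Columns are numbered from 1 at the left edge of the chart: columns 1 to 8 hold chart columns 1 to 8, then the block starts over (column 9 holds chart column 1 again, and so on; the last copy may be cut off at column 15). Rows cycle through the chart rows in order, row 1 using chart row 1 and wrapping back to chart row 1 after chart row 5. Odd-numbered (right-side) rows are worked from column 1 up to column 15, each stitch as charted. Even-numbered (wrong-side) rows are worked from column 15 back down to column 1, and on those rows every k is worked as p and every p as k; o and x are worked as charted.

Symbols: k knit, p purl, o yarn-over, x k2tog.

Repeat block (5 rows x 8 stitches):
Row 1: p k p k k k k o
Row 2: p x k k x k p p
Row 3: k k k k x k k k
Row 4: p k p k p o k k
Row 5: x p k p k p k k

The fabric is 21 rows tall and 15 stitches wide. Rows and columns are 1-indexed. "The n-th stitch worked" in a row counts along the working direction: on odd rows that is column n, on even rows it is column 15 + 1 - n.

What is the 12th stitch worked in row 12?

== STITCH ==
p

Derivation:
Row 12: (12-1) mod 5 = 1, so use chart row 2. Even row -> WS.
Chart row 2 tiled across columns 1-15: p x k k x k p p p x k k x k p
WS row: flip the tiled sequence (start at column 15) and apply k<->p; o and x stay.
Row 12 as worked: k p x p p x k k k p x p p x k
The 12th stitch worked is p.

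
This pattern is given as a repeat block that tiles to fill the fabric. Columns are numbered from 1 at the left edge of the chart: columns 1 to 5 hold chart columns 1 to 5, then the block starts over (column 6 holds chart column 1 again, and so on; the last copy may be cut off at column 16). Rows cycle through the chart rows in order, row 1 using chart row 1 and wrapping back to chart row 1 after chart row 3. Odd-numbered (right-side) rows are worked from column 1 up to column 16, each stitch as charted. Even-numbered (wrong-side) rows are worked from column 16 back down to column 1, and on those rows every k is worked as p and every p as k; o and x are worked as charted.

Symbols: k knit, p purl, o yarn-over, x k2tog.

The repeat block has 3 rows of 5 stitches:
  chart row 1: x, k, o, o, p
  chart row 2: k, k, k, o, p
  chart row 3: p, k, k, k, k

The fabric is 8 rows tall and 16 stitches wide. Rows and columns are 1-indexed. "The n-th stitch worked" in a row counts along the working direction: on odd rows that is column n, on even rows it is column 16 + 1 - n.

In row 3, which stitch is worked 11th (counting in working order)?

== STITCH ==
p

Derivation:
Row 3 uses chart row ((3-1) mod 3)+1 = 3. Row 3 is odd, so RS.
Chart row 3 tiled across columns 1-16: p k k k k p k k k k p k k k k p
RS: work column 1 to column 16, symbols as charted — the tiled row is the row as worked.
Counting 11 along the worked row gives p.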